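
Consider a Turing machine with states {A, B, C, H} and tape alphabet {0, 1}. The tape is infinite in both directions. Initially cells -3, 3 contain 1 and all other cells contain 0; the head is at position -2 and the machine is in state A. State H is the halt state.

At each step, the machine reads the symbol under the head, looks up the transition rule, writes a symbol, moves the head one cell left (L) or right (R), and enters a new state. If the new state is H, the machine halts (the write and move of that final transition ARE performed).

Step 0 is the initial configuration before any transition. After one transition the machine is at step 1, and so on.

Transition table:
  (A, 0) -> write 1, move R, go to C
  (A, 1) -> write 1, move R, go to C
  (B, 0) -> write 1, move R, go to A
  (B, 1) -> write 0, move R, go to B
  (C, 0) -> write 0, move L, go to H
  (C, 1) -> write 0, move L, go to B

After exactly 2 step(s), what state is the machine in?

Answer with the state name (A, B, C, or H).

Answer: H

Derivation:
Step 1: in state A at pos -2, read 0 -> (A,0)->write 1,move R,goto C. Now: state=C, head=-1, tape[-4..4]=011000010 (head:    ^)
Step 2: in state C at pos -1, read 0 -> (C,0)->write 0,move L,goto H. Now: state=H, head=-2, tape[-4..4]=011000010 (head:   ^)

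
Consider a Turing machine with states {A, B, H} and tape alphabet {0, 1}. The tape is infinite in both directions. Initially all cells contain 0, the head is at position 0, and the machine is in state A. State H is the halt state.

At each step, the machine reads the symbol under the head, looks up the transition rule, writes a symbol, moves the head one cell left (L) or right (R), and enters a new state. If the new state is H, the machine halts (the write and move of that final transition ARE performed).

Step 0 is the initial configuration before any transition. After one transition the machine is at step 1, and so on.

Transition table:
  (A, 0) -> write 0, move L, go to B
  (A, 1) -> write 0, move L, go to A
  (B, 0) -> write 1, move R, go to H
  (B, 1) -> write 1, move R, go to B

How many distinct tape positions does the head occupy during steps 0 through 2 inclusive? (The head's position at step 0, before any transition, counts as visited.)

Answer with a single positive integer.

Answer: 2

Derivation:
Step 1: in state A at pos 0, read 0 -> (A,0)->write 0,move L,goto B. Now: state=B, head=-1, tape[-2..1]=0000 (head:  ^)
Step 2: in state B at pos -1, read 0 -> (B,0)->write 1,move R,goto H. Now: state=H, head=0, tape[-2..1]=0100 (head:   ^)
Head positions at steps 0..2: starting at 0, distinct positions visited = {-1, 0} -> 2 position(s)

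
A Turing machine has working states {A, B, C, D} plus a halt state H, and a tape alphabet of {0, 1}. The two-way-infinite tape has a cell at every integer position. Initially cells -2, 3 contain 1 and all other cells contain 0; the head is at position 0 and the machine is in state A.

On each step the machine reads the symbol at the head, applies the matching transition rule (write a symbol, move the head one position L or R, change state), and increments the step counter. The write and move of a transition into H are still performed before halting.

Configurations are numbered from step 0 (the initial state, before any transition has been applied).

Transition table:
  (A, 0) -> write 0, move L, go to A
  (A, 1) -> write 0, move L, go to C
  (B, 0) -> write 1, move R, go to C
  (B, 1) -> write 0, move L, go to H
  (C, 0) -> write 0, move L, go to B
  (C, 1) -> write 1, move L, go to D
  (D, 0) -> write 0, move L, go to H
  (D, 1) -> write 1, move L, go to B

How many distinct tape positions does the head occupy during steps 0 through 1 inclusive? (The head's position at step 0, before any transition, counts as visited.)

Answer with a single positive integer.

Step 1: in state A at pos 0, read 0 -> (A,0)->write 0,move L,goto A. Now: state=A, head=-1, tape[-3..4]=01000010 (head:   ^)
Head positions at steps 0..1: starting at 0, distinct positions visited = {-1, 0} -> 2 position(s)

Answer: 2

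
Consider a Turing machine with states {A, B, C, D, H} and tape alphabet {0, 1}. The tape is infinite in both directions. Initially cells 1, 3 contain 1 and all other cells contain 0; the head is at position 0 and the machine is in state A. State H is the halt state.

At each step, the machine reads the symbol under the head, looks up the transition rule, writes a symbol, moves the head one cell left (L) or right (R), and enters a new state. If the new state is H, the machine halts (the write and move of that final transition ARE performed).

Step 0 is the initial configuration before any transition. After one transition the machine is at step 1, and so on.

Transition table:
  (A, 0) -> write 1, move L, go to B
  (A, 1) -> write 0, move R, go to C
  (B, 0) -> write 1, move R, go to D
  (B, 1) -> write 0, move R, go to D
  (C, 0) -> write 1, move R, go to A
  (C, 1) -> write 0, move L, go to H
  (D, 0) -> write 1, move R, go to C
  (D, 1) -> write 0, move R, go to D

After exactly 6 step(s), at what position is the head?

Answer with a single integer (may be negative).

Answer: 2

Derivation:
Step 1: in state A at pos 0, read 0 -> (A,0)->write 1,move L,goto B. Now: state=B, head=-1, tape[-2..4]=0011010 (head:  ^)
Step 2: in state B at pos -1, read 0 -> (B,0)->write 1,move R,goto D. Now: state=D, head=0, tape[-2..4]=0111010 (head:   ^)
Step 3: in state D at pos 0, read 1 -> (D,1)->write 0,move R,goto D. Now: state=D, head=1, tape[-2..4]=0101010 (head:    ^)
Step 4: in state D at pos 1, read 1 -> (D,1)->write 0,move R,goto D. Now: state=D, head=2, tape[-2..4]=0100010 (head:     ^)
Step 5: in state D at pos 2, read 0 -> (D,0)->write 1,move R,goto C. Now: state=C, head=3, tape[-2..4]=0100110 (head:      ^)
Step 6: in state C at pos 3, read 1 -> (C,1)->write 0,move L,goto H. Now: state=H, head=2, tape[-2..4]=0100100 (head:     ^)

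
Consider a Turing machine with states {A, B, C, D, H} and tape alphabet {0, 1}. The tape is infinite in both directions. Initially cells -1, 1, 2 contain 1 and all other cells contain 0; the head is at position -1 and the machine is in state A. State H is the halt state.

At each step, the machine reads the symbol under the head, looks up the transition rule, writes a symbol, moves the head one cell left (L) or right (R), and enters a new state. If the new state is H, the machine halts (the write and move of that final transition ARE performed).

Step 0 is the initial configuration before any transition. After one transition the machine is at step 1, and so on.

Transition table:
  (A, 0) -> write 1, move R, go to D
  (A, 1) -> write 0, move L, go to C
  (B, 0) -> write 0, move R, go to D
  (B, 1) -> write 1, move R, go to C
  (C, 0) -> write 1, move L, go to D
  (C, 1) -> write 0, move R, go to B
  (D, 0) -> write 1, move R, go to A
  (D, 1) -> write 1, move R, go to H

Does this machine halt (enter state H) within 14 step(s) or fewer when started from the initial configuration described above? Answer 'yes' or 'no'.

Step 1: in state A at pos -1, read 1 -> (A,1)->write 0,move L,goto C. Now: state=C, head=-2, tape[-3..3]=0000110 (head:  ^)
Step 2: in state C at pos -2, read 0 -> (C,0)->write 1,move L,goto D. Now: state=D, head=-3, tape[-4..3]=00100110 (head:  ^)
Step 3: in state D at pos -3, read 0 -> (D,0)->write 1,move R,goto A. Now: state=A, head=-2, tape[-4..3]=01100110 (head:   ^)
Step 4: in state A at pos -2, read 1 -> (A,1)->write 0,move L,goto C. Now: state=C, head=-3, tape[-4..3]=01000110 (head:  ^)
Step 5: in state C at pos -3, read 1 -> (C,1)->write 0,move R,goto B. Now: state=B, head=-2, tape[-4..3]=00000110 (head:   ^)
Step 6: in state B at pos -2, read 0 -> (B,0)->write 0,move R,goto D. Now: state=D, head=-1, tape[-4..3]=00000110 (head:    ^)
Step 7: in state D at pos -1, read 0 -> (D,0)->write 1,move R,goto A. Now: state=A, head=0, tape[-4..3]=00010110 (head:     ^)
Step 8: in state A at pos 0, read 0 -> (A,0)->write 1,move R,goto D. Now: state=D, head=1, tape[-4..3]=00011110 (head:      ^)
Step 9: in state D at pos 1, read 1 -> (D,1)->write 1,move R,goto H. Now: state=H, head=2, tape[-4..3]=00011110 (head:       ^)
State H reached at step 9; 9 <= 14 -> yes

Answer: yes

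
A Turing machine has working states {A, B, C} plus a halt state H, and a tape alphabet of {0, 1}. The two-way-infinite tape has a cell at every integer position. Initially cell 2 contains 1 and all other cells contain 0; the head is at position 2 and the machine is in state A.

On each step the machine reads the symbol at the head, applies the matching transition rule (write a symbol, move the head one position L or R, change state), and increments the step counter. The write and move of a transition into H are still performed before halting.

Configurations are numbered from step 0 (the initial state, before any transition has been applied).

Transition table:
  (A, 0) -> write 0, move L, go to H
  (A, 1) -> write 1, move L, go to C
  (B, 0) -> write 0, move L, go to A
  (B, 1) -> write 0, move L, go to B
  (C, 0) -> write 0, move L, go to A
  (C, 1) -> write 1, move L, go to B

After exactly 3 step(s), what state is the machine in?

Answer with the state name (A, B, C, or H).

Answer: H

Derivation:
Step 1: in state A at pos 2, read 1 -> (A,1)->write 1,move L,goto C. Now: state=C, head=1, tape[0..3]=0010 (head:  ^)
Step 2: in state C at pos 1, read 0 -> (C,0)->write 0,move L,goto A. Now: state=A, head=0, tape[-1..3]=00010 (head:  ^)
Step 3: in state A at pos 0, read 0 -> (A,0)->write 0,move L,goto H. Now: state=H, head=-1, tape[-2..3]=000010 (head:  ^)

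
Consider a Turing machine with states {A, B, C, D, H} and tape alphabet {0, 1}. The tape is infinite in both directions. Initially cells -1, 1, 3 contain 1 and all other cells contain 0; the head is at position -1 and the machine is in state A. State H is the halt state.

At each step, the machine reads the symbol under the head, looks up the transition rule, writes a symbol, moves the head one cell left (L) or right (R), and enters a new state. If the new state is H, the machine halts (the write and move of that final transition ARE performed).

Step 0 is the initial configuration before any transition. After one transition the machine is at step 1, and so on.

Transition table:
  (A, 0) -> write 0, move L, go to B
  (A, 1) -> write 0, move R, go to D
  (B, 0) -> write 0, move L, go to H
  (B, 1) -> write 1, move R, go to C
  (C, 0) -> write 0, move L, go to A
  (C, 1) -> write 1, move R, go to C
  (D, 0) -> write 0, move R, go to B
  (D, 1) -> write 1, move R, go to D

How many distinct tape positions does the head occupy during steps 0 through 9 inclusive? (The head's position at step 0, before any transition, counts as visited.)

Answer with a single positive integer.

Answer: 6

Derivation:
Step 1: in state A at pos -1, read 1 -> (A,1)->write 0,move R,goto D. Now: state=D, head=0, tape[-2..4]=0001010 (head:   ^)
Step 2: in state D at pos 0, read 0 -> (D,0)->write 0,move R,goto B. Now: state=B, head=1, tape[-2..4]=0001010 (head:    ^)
Step 3: in state B at pos 1, read 1 -> (B,1)->write 1,move R,goto C. Now: state=C, head=2, tape[-2..4]=0001010 (head:     ^)
Step 4: in state C at pos 2, read 0 -> (C,0)->write 0,move L,goto A. Now: state=A, head=1, tape[-2..4]=0001010 (head:    ^)
Step 5: in state A at pos 1, read 1 -> (A,1)->write 0,move R,goto D. Now: state=D, head=2, tape[-2..4]=0000010 (head:     ^)
Step 6: in state D at pos 2, read 0 -> (D,0)->write 0,move R,goto B. Now: state=B, head=3, tape[-2..4]=0000010 (head:      ^)
Step 7: in state B at pos 3, read 1 -> (B,1)->write 1,move R,goto C. Now: state=C, head=4, tape[-2..5]=00000100 (head:       ^)
Step 8: in state C at pos 4, read 0 -> (C,0)->write 0,move L,goto A. Now: state=A, head=3, tape[-2..5]=00000100 (head:      ^)
Step 9: in state A at pos 3, read 1 -> (A,1)->write 0,move R,goto D. Now: state=D, head=4, tape[-2..5]=00000000 (head:       ^)
Head positions at steps 0..9: starting at -1, distinct positions visited = {-1, 0, 1, 2, 3, 4} -> 6 position(s)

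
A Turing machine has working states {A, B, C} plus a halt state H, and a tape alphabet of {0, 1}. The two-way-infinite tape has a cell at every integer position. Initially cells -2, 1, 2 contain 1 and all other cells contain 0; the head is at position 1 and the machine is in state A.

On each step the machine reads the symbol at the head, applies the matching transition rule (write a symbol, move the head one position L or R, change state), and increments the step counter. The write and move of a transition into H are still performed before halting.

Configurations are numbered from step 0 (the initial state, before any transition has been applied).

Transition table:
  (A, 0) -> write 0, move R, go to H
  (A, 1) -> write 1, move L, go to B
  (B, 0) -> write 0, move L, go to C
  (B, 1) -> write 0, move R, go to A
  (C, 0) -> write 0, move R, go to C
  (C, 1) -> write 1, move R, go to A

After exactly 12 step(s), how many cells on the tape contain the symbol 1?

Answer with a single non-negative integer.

Step 1: in state A at pos 1, read 1 -> (A,1)->write 1,move L,goto B. Now: state=B, head=0, tape[-3..3]=0100110 (head:    ^)
Step 2: in state B at pos 0, read 0 -> (B,0)->write 0,move L,goto C. Now: state=C, head=-1, tape[-3..3]=0100110 (head:   ^)
Step 3: in state C at pos -1, read 0 -> (C,0)->write 0,move R,goto C. Now: state=C, head=0, tape[-3..3]=0100110 (head:    ^)
Step 4: in state C at pos 0, read 0 -> (C,0)->write 0,move R,goto C. Now: state=C, head=1, tape[-3..3]=0100110 (head:     ^)
Step 5: in state C at pos 1, read 1 -> (C,1)->write 1,move R,goto A. Now: state=A, head=2, tape[-3..3]=0100110 (head:      ^)
Step 6: in state A at pos 2, read 1 -> (A,1)->write 1,move L,goto B. Now: state=B, head=1, tape[-3..3]=0100110 (head:     ^)
Step 7: in state B at pos 1, read 1 -> (B,1)->write 0,move R,goto A. Now: state=A, head=2, tape[-3..3]=0100010 (head:      ^)
Step 8: in state A at pos 2, read 1 -> (A,1)->write 1,move L,goto B. Now: state=B, head=1, tape[-3..3]=0100010 (head:     ^)
Step 9: in state B at pos 1, read 0 -> (B,0)->write 0,move L,goto C. Now: state=C, head=0, tape[-3..3]=0100010 (head:    ^)
Step 10: in state C at pos 0, read 0 -> (C,0)->write 0,move R,goto C. Now: state=C, head=1, tape[-3..3]=0100010 (head:     ^)
Step 11: in state C at pos 1, read 0 -> (C,0)->write 0,move R,goto C. Now: state=C, head=2, tape[-3..3]=0100010 (head:      ^)
Step 12: in state C at pos 2, read 1 -> (C,1)->write 1,move R,goto A. Now: state=A, head=3, tape[-3..4]=01000100 (head:       ^)
Cells containing 1 after step 12: {-2, 2} -> 2 cell(s)

Answer: 2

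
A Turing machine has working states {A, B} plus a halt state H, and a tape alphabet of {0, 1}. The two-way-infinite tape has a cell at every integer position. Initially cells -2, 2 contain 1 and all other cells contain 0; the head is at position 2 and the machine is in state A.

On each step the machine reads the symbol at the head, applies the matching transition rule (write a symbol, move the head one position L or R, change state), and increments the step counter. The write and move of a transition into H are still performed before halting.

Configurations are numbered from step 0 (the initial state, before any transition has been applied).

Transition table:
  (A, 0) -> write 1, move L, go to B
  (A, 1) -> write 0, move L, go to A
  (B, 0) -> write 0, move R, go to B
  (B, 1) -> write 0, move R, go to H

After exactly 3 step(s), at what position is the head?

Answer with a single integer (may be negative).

Answer: 1

Derivation:
Step 1: in state A at pos 2, read 1 -> (A,1)->write 0,move L,goto A. Now: state=A, head=1, tape[-3..3]=0100000 (head:     ^)
Step 2: in state A at pos 1, read 0 -> (A,0)->write 1,move L,goto B. Now: state=B, head=0, tape[-3..3]=0100100 (head:    ^)
Step 3: in state B at pos 0, read 0 -> (B,0)->write 0,move R,goto B. Now: state=B, head=1, tape[-3..3]=0100100 (head:     ^)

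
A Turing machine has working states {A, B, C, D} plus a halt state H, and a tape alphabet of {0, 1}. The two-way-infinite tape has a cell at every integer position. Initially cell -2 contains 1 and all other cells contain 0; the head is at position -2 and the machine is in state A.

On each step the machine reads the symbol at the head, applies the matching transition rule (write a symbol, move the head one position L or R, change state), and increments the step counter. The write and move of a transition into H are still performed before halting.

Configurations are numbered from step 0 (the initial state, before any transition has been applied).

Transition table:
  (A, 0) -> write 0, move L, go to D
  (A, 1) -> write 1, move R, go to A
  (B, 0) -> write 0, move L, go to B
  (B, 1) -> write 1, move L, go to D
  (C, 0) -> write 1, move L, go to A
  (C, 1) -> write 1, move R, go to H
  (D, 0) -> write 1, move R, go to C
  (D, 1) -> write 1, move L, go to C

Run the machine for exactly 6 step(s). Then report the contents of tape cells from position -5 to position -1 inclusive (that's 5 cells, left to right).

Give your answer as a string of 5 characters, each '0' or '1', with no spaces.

Step 1: in state A at pos -2, read 1 -> (A,1)->write 1,move R,goto A. Now: state=A, head=-1, tape[-3..0]=0100 (head:   ^)
Step 2: in state A at pos -1, read 0 -> (A,0)->write 0,move L,goto D. Now: state=D, head=-2, tape[-3..0]=0100 (head:  ^)
Step 3: in state D at pos -2, read 1 -> (D,1)->write 1,move L,goto C. Now: state=C, head=-3, tape[-4..0]=00100 (head:  ^)
Step 4: in state C at pos -3, read 0 -> (C,0)->write 1,move L,goto A. Now: state=A, head=-4, tape[-5..0]=001100 (head:  ^)
Step 5: in state A at pos -4, read 0 -> (A,0)->write 0,move L,goto D. Now: state=D, head=-5, tape[-6..0]=0001100 (head:  ^)
Step 6: in state D at pos -5, read 0 -> (D,0)->write 1,move R,goto C. Now: state=C, head=-4, tape[-6..0]=0101100 (head:   ^)

Answer: 10110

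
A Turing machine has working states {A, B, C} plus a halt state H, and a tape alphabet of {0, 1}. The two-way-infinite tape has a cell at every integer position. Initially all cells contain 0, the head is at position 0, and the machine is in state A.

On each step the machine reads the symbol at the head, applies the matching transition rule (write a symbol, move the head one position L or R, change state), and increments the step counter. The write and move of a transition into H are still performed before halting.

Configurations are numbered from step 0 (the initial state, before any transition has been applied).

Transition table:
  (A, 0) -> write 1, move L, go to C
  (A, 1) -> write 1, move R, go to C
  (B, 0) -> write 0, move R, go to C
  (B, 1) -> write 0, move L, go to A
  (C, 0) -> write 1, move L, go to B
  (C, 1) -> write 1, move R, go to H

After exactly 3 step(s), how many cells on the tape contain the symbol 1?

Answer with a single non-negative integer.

Answer: 2

Derivation:
Step 1: in state A at pos 0, read 0 -> (A,0)->write 1,move L,goto C. Now: state=C, head=-1, tape[-2..1]=0010 (head:  ^)
Step 2: in state C at pos -1, read 0 -> (C,0)->write 1,move L,goto B. Now: state=B, head=-2, tape[-3..1]=00110 (head:  ^)
Step 3: in state B at pos -2, read 0 -> (B,0)->write 0,move R,goto C. Now: state=C, head=-1, tape[-3..1]=00110 (head:   ^)
Cells containing 1 after step 3: {-1, 0} -> 2 cell(s)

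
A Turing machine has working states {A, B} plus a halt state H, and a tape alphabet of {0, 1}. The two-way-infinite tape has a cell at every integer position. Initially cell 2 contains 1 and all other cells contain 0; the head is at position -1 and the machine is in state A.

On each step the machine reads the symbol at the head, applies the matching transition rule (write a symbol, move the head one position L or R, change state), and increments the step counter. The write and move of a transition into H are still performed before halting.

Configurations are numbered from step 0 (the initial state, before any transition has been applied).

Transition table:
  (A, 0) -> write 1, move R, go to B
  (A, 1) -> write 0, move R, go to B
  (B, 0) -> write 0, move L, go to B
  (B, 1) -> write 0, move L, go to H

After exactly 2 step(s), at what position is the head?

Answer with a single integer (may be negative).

Answer: -1

Derivation:
Step 1: in state A at pos -1, read 0 -> (A,0)->write 1,move R,goto B. Now: state=B, head=0, tape[-2..3]=010010 (head:   ^)
Step 2: in state B at pos 0, read 0 -> (B,0)->write 0,move L,goto B. Now: state=B, head=-1, tape[-2..3]=010010 (head:  ^)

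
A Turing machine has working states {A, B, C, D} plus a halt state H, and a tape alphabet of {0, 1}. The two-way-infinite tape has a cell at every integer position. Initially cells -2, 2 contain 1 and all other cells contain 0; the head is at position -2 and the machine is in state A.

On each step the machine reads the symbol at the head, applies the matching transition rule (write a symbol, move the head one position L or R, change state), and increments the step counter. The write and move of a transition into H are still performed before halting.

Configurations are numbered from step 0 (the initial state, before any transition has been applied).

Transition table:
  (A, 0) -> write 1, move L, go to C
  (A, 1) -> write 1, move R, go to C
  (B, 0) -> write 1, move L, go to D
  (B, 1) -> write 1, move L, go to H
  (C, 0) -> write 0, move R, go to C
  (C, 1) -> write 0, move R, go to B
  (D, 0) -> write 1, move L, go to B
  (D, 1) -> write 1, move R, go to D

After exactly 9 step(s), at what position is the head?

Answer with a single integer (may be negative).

Step 1: in state A at pos -2, read 1 -> (A,1)->write 1,move R,goto C. Now: state=C, head=-1, tape[-3..3]=0100010 (head:   ^)
Step 2: in state C at pos -1, read 0 -> (C,0)->write 0,move R,goto C. Now: state=C, head=0, tape[-3..3]=0100010 (head:    ^)
Step 3: in state C at pos 0, read 0 -> (C,0)->write 0,move R,goto C. Now: state=C, head=1, tape[-3..3]=0100010 (head:     ^)
Step 4: in state C at pos 1, read 0 -> (C,0)->write 0,move R,goto C. Now: state=C, head=2, tape[-3..3]=0100010 (head:      ^)
Step 5: in state C at pos 2, read 1 -> (C,1)->write 0,move R,goto B. Now: state=B, head=3, tape[-3..4]=01000000 (head:       ^)
Step 6: in state B at pos 3, read 0 -> (B,0)->write 1,move L,goto D. Now: state=D, head=2, tape[-3..4]=01000010 (head:      ^)
Step 7: in state D at pos 2, read 0 -> (D,0)->write 1,move L,goto B. Now: state=B, head=1, tape[-3..4]=01000110 (head:     ^)
Step 8: in state B at pos 1, read 0 -> (B,0)->write 1,move L,goto D. Now: state=D, head=0, tape[-3..4]=01001110 (head:    ^)
Step 9: in state D at pos 0, read 0 -> (D,0)->write 1,move L,goto B. Now: state=B, head=-1, tape[-3..4]=01011110 (head:   ^)

Answer: -1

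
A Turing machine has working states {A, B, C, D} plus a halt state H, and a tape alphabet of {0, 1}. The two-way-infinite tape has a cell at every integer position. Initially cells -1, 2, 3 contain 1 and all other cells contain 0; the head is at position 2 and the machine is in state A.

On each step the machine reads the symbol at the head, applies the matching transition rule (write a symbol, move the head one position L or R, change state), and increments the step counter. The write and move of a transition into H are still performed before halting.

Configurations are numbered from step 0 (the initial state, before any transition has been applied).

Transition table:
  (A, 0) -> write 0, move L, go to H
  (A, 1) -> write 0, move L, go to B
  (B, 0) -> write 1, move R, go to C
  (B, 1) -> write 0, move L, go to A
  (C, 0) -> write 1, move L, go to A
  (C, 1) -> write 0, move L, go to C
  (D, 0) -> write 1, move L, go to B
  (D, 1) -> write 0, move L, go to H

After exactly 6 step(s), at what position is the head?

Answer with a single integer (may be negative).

Step 1: in state A at pos 2, read 1 -> (A,1)->write 0,move L,goto B. Now: state=B, head=1, tape[-2..4]=0100010 (head:    ^)
Step 2: in state B at pos 1, read 0 -> (B,0)->write 1,move R,goto C. Now: state=C, head=2, tape[-2..4]=0101010 (head:     ^)
Step 3: in state C at pos 2, read 0 -> (C,0)->write 1,move L,goto A. Now: state=A, head=1, tape[-2..4]=0101110 (head:    ^)
Step 4: in state A at pos 1, read 1 -> (A,1)->write 0,move L,goto B. Now: state=B, head=0, tape[-2..4]=0100110 (head:   ^)
Step 5: in state B at pos 0, read 0 -> (B,0)->write 1,move R,goto C. Now: state=C, head=1, tape[-2..4]=0110110 (head:    ^)
Step 6: in state C at pos 1, read 0 -> (C,0)->write 1,move L,goto A. Now: state=A, head=0, tape[-2..4]=0111110 (head:   ^)

Answer: 0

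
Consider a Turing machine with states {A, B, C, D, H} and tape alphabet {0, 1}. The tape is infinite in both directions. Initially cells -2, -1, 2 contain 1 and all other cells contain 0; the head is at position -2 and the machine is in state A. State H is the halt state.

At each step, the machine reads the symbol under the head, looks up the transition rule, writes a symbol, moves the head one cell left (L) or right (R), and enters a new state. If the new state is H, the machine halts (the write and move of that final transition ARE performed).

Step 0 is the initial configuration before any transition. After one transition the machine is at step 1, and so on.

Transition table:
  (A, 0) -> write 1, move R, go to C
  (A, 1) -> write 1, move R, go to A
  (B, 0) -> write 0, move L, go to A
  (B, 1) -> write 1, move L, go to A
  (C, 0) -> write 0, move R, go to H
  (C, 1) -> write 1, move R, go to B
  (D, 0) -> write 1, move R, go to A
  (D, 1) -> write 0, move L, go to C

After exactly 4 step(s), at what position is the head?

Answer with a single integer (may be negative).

Answer: 2

Derivation:
Step 1: in state A at pos -2, read 1 -> (A,1)->write 1,move R,goto A. Now: state=A, head=-1, tape[-3..3]=0110010 (head:   ^)
Step 2: in state A at pos -1, read 1 -> (A,1)->write 1,move R,goto A. Now: state=A, head=0, tape[-3..3]=0110010 (head:    ^)
Step 3: in state A at pos 0, read 0 -> (A,0)->write 1,move R,goto C. Now: state=C, head=1, tape[-3..3]=0111010 (head:     ^)
Step 4: in state C at pos 1, read 0 -> (C,0)->write 0,move R,goto H. Now: state=H, head=2, tape[-3..3]=0111010 (head:      ^)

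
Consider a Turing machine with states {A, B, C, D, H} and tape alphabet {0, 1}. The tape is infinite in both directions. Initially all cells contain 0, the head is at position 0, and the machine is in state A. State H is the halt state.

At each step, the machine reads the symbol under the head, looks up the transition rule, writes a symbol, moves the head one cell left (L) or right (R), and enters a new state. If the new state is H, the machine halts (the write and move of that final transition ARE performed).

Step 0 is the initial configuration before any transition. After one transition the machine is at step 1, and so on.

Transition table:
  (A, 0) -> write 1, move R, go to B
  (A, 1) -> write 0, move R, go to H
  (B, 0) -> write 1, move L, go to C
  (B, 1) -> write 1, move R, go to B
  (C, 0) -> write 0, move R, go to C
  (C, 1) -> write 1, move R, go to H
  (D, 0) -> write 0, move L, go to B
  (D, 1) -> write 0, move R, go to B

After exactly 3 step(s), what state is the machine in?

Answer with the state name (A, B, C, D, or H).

Answer: H

Derivation:
Step 1: in state A at pos 0, read 0 -> (A,0)->write 1,move R,goto B. Now: state=B, head=1, tape[-1..2]=0100 (head:   ^)
Step 2: in state B at pos 1, read 0 -> (B,0)->write 1,move L,goto C. Now: state=C, head=0, tape[-1..2]=0110 (head:  ^)
Step 3: in state C at pos 0, read 1 -> (C,1)->write 1,move R,goto H. Now: state=H, head=1, tape[-1..2]=0110 (head:   ^)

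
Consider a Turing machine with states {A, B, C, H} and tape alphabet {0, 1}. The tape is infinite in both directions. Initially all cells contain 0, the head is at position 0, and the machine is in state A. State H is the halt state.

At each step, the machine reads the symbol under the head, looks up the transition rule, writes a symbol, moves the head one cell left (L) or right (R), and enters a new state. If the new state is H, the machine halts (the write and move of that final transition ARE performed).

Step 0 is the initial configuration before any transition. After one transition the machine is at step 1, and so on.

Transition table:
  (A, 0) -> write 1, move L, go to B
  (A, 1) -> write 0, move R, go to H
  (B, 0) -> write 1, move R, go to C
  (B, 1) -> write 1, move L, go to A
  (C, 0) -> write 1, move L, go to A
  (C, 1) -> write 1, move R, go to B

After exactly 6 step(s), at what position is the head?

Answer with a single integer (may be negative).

Answer: 2

Derivation:
Step 1: in state A at pos 0, read 0 -> (A,0)->write 1,move L,goto B. Now: state=B, head=-1, tape[-2..1]=0010 (head:  ^)
Step 2: in state B at pos -1, read 0 -> (B,0)->write 1,move R,goto C. Now: state=C, head=0, tape[-2..1]=0110 (head:   ^)
Step 3: in state C at pos 0, read 1 -> (C,1)->write 1,move R,goto B. Now: state=B, head=1, tape[-2..2]=01100 (head:    ^)
Step 4: in state B at pos 1, read 0 -> (B,0)->write 1,move R,goto C. Now: state=C, head=2, tape[-2..3]=011100 (head:     ^)
Step 5: in state C at pos 2, read 0 -> (C,0)->write 1,move L,goto A. Now: state=A, head=1, tape[-2..3]=011110 (head:    ^)
Step 6: in state A at pos 1, read 1 -> (A,1)->write 0,move R,goto H. Now: state=H, head=2, tape[-2..3]=011010 (head:     ^)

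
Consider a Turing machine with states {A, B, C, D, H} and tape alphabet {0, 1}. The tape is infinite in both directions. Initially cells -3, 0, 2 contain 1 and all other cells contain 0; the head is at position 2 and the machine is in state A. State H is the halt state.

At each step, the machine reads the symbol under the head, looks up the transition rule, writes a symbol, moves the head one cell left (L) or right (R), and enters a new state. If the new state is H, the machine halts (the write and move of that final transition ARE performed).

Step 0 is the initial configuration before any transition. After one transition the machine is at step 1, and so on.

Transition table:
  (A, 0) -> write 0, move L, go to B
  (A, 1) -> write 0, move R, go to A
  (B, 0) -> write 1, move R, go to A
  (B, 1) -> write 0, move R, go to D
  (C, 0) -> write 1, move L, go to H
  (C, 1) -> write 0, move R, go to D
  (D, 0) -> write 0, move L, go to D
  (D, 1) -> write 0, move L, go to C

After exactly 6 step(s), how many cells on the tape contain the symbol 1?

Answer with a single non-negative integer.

Answer: 2

Derivation:
Step 1: in state A at pos 2, read 1 -> (A,1)->write 0,move R,goto A. Now: state=A, head=3, tape[-4..4]=010010000 (head:        ^)
Step 2: in state A at pos 3, read 0 -> (A,0)->write 0,move L,goto B. Now: state=B, head=2, tape[-4..4]=010010000 (head:       ^)
Step 3: in state B at pos 2, read 0 -> (B,0)->write 1,move R,goto A. Now: state=A, head=3, tape[-4..4]=010010100 (head:        ^)
Step 4: in state A at pos 3, read 0 -> (A,0)->write 0,move L,goto B. Now: state=B, head=2, tape[-4..4]=010010100 (head:       ^)
Step 5: in state B at pos 2, read 1 -> (B,1)->write 0,move R,goto D. Now: state=D, head=3, tape[-4..4]=010010000 (head:        ^)
Step 6: in state D at pos 3, read 0 -> (D,0)->write 0,move L,goto D. Now: state=D, head=2, tape[-4..4]=010010000 (head:       ^)
Cells containing 1 after step 6: {-3, 0} -> 2 cell(s)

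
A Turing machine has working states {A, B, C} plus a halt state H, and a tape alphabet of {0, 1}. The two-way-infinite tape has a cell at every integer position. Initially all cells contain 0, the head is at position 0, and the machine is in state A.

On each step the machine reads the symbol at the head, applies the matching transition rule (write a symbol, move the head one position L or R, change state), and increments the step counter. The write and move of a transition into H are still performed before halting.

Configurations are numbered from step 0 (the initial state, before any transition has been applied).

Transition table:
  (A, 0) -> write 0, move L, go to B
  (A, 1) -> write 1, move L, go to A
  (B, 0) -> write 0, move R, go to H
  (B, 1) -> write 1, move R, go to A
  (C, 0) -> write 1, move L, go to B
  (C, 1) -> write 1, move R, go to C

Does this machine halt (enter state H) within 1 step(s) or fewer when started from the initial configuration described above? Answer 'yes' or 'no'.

Answer: no

Derivation:
Step 1: in state A at pos 0, read 0 -> (A,0)->write 0,move L,goto B. Now: state=B, head=-1, tape[-2..1]=0000 (head:  ^)
After 1 step(s): state = B (not H) -> not halted within 1 -> no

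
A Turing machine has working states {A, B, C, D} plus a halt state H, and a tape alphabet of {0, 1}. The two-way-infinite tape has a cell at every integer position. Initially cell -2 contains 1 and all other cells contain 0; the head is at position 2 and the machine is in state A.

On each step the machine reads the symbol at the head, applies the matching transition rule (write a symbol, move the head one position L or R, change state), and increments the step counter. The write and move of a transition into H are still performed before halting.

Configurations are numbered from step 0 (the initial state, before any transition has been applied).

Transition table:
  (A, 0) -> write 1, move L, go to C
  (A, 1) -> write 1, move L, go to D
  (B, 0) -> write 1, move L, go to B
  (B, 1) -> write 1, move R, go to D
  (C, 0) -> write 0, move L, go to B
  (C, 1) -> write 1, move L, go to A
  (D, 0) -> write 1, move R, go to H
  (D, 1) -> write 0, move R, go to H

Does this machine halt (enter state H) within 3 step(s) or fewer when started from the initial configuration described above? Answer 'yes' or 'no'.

Answer: no

Derivation:
Step 1: in state A at pos 2, read 0 -> (A,0)->write 1,move L,goto C. Now: state=C, head=1, tape[-3..3]=0100010 (head:     ^)
Step 2: in state C at pos 1, read 0 -> (C,0)->write 0,move L,goto B. Now: state=B, head=0, tape[-3..3]=0100010 (head:    ^)
Step 3: in state B at pos 0, read 0 -> (B,0)->write 1,move L,goto B. Now: state=B, head=-1, tape[-3..3]=0101010 (head:   ^)
After 3 step(s): state = B (not H) -> not halted within 3 -> no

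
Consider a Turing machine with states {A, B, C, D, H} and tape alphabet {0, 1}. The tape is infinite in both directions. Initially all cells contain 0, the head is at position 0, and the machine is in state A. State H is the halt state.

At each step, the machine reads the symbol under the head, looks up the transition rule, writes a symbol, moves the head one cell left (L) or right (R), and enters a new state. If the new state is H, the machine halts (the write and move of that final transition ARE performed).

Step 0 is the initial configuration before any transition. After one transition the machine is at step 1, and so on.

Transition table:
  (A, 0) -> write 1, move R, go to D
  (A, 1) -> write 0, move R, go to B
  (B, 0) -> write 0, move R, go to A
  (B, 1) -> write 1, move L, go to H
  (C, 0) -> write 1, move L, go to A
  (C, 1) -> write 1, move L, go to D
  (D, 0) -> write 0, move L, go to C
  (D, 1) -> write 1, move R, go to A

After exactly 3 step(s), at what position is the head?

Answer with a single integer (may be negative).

Answer: -1

Derivation:
Step 1: in state A at pos 0, read 0 -> (A,0)->write 1,move R,goto D. Now: state=D, head=1, tape[-1..2]=0100 (head:   ^)
Step 2: in state D at pos 1, read 0 -> (D,0)->write 0,move L,goto C. Now: state=C, head=0, tape[-1..2]=0100 (head:  ^)
Step 3: in state C at pos 0, read 1 -> (C,1)->write 1,move L,goto D. Now: state=D, head=-1, tape[-2..2]=00100 (head:  ^)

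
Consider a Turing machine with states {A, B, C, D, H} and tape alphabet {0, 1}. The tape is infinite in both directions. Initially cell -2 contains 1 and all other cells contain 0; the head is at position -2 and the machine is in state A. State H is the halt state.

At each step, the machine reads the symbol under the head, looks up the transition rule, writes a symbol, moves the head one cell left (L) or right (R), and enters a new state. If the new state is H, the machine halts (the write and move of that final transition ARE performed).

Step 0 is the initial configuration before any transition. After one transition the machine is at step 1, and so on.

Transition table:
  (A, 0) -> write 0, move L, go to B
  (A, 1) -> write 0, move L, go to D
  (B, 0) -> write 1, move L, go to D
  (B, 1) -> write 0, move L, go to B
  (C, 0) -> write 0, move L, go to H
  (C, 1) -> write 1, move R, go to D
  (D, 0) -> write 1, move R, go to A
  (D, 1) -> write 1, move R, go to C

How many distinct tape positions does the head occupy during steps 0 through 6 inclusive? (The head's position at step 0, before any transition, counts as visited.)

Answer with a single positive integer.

Step 1: in state A at pos -2, read 1 -> (A,1)->write 0,move L,goto D. Now: state=D, head=-3, tape[-4..-1]=0000 (head:  ^)
Step 2: in state D at pos -3, read 0 -> (D,0)->write 1,move R,goto A. Now: state=A, head=-2, tape[-4..-1]=0100 (head:   ^)
Step 3: in state A at pos -2, read 0 -> (A,0)->write 0,move L,goto B. Now: state=B, head=-3, tape[-4..-1]=0100 (head:  ^)
Step 4: in state B at pos -3, read 1 -> (B,1)->write 0,move L,goto B. Now: state=B, head=-4, tape[-5..-1]=00000 (head:  ^)
Step 5: in state B at pos -4, read 0 -> (B,0)->write 1,move L,goto D. Now: state=D, head=-5, tape[-6..-1]=001000 (head:  ^)
Step 6: in state D at pos -5, read 0 -> (D,0)->write 1,move R,goto A. Now: state=A, head=-4, tape[-6..-1]=011000 (head:   ^)
Head positions at steps 0..6: starting at -2, distinct positions visited = {-5, -4, -3, -2} -> 4 position(s)

Answer: 4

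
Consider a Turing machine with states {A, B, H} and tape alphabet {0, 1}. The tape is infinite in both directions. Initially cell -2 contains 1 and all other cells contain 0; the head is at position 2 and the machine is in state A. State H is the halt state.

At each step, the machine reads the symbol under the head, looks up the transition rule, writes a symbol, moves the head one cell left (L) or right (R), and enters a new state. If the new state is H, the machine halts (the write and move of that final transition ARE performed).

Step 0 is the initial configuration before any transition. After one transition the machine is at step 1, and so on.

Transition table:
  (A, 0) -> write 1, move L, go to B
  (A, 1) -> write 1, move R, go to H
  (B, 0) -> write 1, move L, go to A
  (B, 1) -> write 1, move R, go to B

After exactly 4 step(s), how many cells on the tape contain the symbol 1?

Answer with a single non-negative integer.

Answer: 5

Derivation:
Step 1: in state A at pos 2, read 0 -> (A,0)->write 1,move L,goto B. Now: state=B, head=1, tape[-3..3]=0100010 (head:     ^)
Step 2: in state B at pos 1, read 0 -> (B,0)->write 1,move L,goto A. Now: state=A, head=0, tape[-3..3]=0100110 (head:    ^)
Step 3: in state A at pos 0, read 0 -> (A,0)->write 1,move L,goto B. Now: state=B, head=-1, tape[-3..3]=0101110 (head:   ^)
Step 4: in state B at pos -1, read 0 -> (B,0)->write 1,move L,goto A. Now: state=A, head=-2, tape[-3..3]=0111110 (head:  ^)
Cells containing 1 after step 4: {-2, -1, 0, 1, 2} -> 5 cell(s)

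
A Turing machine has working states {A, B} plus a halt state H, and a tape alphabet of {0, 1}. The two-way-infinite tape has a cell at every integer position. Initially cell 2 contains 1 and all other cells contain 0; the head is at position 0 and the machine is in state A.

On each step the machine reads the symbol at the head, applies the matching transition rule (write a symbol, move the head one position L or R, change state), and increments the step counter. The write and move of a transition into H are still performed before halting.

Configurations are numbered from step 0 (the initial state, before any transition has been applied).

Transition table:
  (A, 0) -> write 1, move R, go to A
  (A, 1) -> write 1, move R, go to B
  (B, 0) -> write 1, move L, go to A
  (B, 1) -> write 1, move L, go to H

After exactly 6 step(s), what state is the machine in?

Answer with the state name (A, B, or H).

Answer: H

Derivation:
Step 1: in state A at pos 0, read 0 -> (A,0)->write 1,move R,goto A. Now: state=A, head=1, tape[-1..3]=01010 (head:   ^)
Step 2: in state A at pos 1, read 0 -> (A,0)->write 1,move R,goto A. Now: state=A, head=2, tape[-1..3]=01110 (head:    ^)
Step 3: in state A at pos 2, read 1 -> (A,1)->write 1,move R,goto B. Now: state=B, head=3, tape[-1..4]=011100 (head:     ^)
Step 4: in state B at pos 3, read 0 -> (B,0)->write 1,move L,goto A. Now: state=A, head=2, tape[-1..4]=011110 (head:    ^)
Step 5: in state A at pos 2, read 1 -> (A,1)->write 1,move R,goto B. Now: state=B, head=3, tape[-1..4]=011110 (head:     ^)
Step 6: in state B at pos 3, read 1 -> (B,1)->write 1,move L,goto H. Now: state=H, head=2, tape[-1..4]=011110 (head:    ^)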